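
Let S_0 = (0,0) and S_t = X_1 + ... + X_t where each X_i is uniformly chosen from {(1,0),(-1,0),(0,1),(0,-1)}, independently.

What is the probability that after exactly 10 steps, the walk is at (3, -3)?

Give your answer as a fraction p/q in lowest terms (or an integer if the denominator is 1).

Let h be the number of horizontal steps (so 10-h are vertical). To end at (3,-3) need (h+3)/2 right-steps and ((10-h)-3)/2 up-steps.
Sum over h with 3 ≤ h ≤ 7, h ≡ 1 (mod 2), 10-h ≡ 1 (mod 2):
h=3: C(10,3)·C(3,3)·C(7,2) = 120·1·21 = 2520
h=5: C(10,5)·C(5,4)·C(5,1) = 252·5·5 = 6300
h=7: C(10,7)·C(7,5)·C(3,0) = 120·21·1 = 2520
Total favorable: 11340
Total paths: 4^10 = 1048576
P = 11340/1048576 = 2835/262144

Answer: 2835/262144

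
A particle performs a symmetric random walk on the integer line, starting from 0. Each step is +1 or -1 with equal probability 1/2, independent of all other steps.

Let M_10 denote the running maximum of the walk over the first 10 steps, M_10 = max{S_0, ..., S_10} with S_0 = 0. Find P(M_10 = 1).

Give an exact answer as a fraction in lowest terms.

Let M_10 = max(S_0,...,S_10). Use the reflection principle: for j ≥ 1, #{paths with M_10 ≥ j} = #{S_10 ≥ j} + #{S_10 ≥ j+1}.
By reflection, #{M_10 ≥ 1} = #{S_10 ≥ 1} + #{S_10 ≥ 2} = 386 + 386 = 772.
#{M_10 ≥ 2} = #{S_10 ≥ 2} + #{S_10 ≥ 3} = 386 + 176 = 562.
#{M_10 = 1} = 772 - 562 = 210.
P(M_10 = 1) = 210/1024 = 105/512

Answer: 105/512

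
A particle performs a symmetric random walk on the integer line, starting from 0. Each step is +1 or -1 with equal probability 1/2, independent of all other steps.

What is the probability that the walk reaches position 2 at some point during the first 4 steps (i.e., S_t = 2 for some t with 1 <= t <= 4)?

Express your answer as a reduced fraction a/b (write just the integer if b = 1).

Count via complement. Let g(t,s) = #length-t paths at position s with S_1..S_t all ≠ 2.
g(t,s) = g(t-1,s-1) + g(t-1,s+1) for s ≠ 2; g(t,2) = 0.
t=0: g(0,0)=1
t=1: g(1,-1)=1 g(1,1)=1
t=2: g(2,-2)=1 g(2,0)=2
t=3: g(3,-3)=1 g(3,-1)=3 g(3,1)=2
t=4: g(4,-4)=1 g(4,-2)=4 g(4,0)=5
Paths never hitting 2: Σ_s g(4,s) = 10
Paths hitting 2: 2^4 - 10 = 6
P = 6/16 = 3/8

Answer: 3/8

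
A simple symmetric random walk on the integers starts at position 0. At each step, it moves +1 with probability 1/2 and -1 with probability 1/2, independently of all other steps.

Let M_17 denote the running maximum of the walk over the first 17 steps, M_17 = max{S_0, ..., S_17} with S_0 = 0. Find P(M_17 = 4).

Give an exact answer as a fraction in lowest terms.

Answer: 1547/16384

Derivation:
Let M_17 = max(S_0,...,S_17). Use the reflection principle: for j ≥ 1, #{paths with M_17 ≥ j} = #{S_17 ≥ j} + #{S_17 ≥ j+1}.
By reflection, #{M_17 ≥ 4} = #{S_17 ≥ 4} + #{S_17 ≥ 5} = 21778 + 21778 = 43556.
#{M_17 ≥ 5} = #{S_17 ≥ 5} + #{S_17 ≥ 6} = 21778 + 9402 = 31180.
#{M_17 = 4} = 43556 - 31180 = 12376.
P(M_17 = 4) = 12376/131072 = 1547/16384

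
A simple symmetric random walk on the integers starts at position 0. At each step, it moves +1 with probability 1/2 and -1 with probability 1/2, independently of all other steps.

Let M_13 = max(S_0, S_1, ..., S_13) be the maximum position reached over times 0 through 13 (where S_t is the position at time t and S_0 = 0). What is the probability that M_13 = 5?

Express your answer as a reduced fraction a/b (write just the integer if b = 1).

Let M_13 = max(S_0,...,S_13). Use the reflection principle: for j ≥ 1, #{paths with M_13 ≥ j} = #{S_13 ≥ j} + #{S_13 ≥ j+1}.
By reflection, #{M_13 ≥ 5} = #{S_13 ≥ 5} + #{S_13 ≥ 6} = 1093 + 378 = 1471.
#{M_13 ≥ 6} = #{S_13 ≥ 6} + #{S_13 ≥ 7} = 378 + 378 = 756.
#{M_13 = 5} = 1471 - 756 = 715.
P(M_13 = 5) = 715/8192 = 715/8192

Answer: 715/8192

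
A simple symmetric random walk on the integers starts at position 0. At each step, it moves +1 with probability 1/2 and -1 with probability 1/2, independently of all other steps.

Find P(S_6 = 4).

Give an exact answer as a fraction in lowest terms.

Answer: 3/32

Derivation:
To reach position 4 after 6 steps: need 5 steps of +1 and 1 of -1.
Favorable paths: C(6,5) = 6
Total paths: 2^6 = 64
P = 6/64 = 3/32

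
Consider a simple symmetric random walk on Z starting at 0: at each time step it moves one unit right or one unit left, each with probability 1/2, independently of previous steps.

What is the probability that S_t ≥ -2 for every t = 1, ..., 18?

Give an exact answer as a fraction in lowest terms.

Answer: 17017/32768

Derivation:
Let f(t,s) = #length-t paths at position s with S_1..S_t all ≥ -2.
f(t,s) = f(t-1,s-1) + f(t-1,s+1) for s ≥ -2; f(t,s) = 0 for s < -2.
t=0: f(0,0)=1
t=1: f(1,-1)=1 f(1,1)=1
t=2: f(2,-2)=1 f(2,0)=2 f(2,2)=1
t=3: f(3,-1)=3 f(3,1)=3 f(3,3)=1
t=4: f(4,-2)=3 f(4,0)=6 f(4,2)=4 f(4,4)=1
t=5: f(5,-1)=9 f(5,1)=10 f(5,3)=5 f(5,5)=1
t=6: f(6,-2)=9 f(6,0)=19 f(6,2)=15 f(6,4)=6 f(6,6)=1
t=7: f(7,-1)=28 f(7,1)=34 f(7,3)=21 f(7,5)=7 f(7,7)=1
t=8: f(8,-2)=28 f(8,0)=62 f(8,2)=55 f(8,4)=28 f(8,6)=8 f(8,8)=1
t=9: f(9,-1)=90 f(9,1)=117 f(9,3)=83 f(9,5)=36 f(9,7)=9 f(9,9)=1
t=10: f(10,-2)=90 f(10,0)=207 f(10,2)=200 f(10,4)=119 f(10,6)=45 f(10,8)=10 f(10,10)=1
t=11: f(11,-1)=297 f(11,1)=407 f(11,3)=319 f(11,5)=164 f(11,7)=55 f(11,9)=11 f(11,11)=1
t=12: f(12,-2)=297 f(12,0)=704 f(12,2)=726 f(12,4)=483 f(12,6)=219 f(12,8)=66 f(12,10)=12 f(12,12)=1
t=13: f(13,-1)=1001 f(13,1)=1430 f(13,3)=1209 f(13,5)=702 f(13,7)=285 f(13,9)=78 f(13,11)=13 f(13,13)=1
t=14: f(14,-2)=1001 f(14,0)=2431 f(14,2)=2639 f(14,4)=1911 f(14,6)=987 f(14,8)=363 f(14,10)=91 f(14,12)=14 f(14,14)=1
t=15: f(15,-1)=3432 f(15,1)=5070 f(15,3)=4550 f(15,5)=2898 f(15,7)=1350 f(15,9)=454 f(15,11)=105 f(15,13)=15 f(15,15)=1
t=16: f(16,-2)=3432 f(16,0)=8502 f(16,2)=9620 f(16,4)=7448 f(16,6)=4248 f(16,8)=1804 f(16,10)=559 f(16,12)=120 f(16,14)=16 f(16,16)=1
t=17: f(17,-1)=11934 f(17,1)=18122 f(17,3)=17068 f(17,5)=11696 f(17,7)=6052 f(17,9)=2363 f(17,11)=679 f(17,13)=136 f(17,15)=17 f(17,17)=1
t=18: f(18,-2)=11934 f(18,0)=30056 f(18,2)=35190 f(18,4)=28764 f(18,6)=17748 f(18,8)=8415 f(18,10)=3042 f(18,12)=815 f(18,14)=153 f(18,16)=18 f(18,18)=1
Σ_s f(18,s) = 136136
P = 136136/262144 = 17017/32768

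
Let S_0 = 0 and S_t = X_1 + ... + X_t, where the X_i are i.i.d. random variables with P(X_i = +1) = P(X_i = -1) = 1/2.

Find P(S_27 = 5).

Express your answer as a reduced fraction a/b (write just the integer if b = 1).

To reach position 5 after 27 steps: need 16 steps of +1 and 11 of -1.
Favorable paths: C(27,16) = 13037895
Total paths: 2^27 = 134217728
P = 13037895/134217728 = 13037895/134217728

Answer: 13037895/134217728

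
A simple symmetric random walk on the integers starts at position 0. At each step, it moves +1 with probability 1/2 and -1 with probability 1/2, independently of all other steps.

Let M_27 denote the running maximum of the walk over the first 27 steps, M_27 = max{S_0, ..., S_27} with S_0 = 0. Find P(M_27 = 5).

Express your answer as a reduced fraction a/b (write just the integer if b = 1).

Let M_27 = max(S_0,...,S_27). Use the reflection principle: for j ≥ 1, #{paths with M_27 ≥ j} = #{S_27 ≥ j} + #{S_27 ≥ j+1}.
By reflection, #{M_27 ≥ 5} = #{S_27 ≥ 5} + #{S_27 ≥ 6} = 29666704 + 16628809 = 46295513.
#{M_27 ≥ 6} = #{S_27 ≥ 6} + #{S_27 ≥ 7} = 16628809 + 16628809 = 33257618.
#{M_27 = 5} = 46295513 - 33257618 = 13037895.
P(M_27 = 5) = 13037895/134217728 = 13037895/134217728

Answer: 13037895/134217728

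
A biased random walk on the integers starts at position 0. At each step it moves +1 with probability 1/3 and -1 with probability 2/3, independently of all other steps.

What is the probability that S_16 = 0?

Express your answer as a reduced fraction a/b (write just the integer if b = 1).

To be at 0 after 16 steps: need exactly 8 steps of +1 and 8 of -1.
Number of such sequences: C(16,8) = 12870
Each has probability (1/3)^8 · (2/3)^8 = 256/43046721
P = 12870 · 256/43046721 = 366080/4782969

Answer: 366080/4782969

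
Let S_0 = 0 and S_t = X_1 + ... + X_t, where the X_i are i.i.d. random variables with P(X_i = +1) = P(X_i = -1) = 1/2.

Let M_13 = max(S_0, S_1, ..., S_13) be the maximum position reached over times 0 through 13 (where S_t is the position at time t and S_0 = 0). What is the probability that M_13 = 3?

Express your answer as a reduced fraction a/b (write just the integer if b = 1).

Let M_13 = max(S_0,...,S_13). Use the reflection principle: for j ≥ 1, #{paths with M_13 ≥ j} = #{S_13 ≥ j} + #{S_13 ≥ j+1}.
By reflection, #{M_13 ≥ 3} = #{S_13 ≥ 3} + #{S_13 ≥ 4} = 2380 + 1093 = 3473.
#{M_13 ≥ 4} = #{S_13 ≥ 4} + #{S_13 ≥ 5} = 1093 + 1093 = 2186.
#{M_13 = 3} = 3473 - 2186 = 1287.
P(M_13 = 3) = 1287/8192 = 1287/8192

Answer: 1287/8192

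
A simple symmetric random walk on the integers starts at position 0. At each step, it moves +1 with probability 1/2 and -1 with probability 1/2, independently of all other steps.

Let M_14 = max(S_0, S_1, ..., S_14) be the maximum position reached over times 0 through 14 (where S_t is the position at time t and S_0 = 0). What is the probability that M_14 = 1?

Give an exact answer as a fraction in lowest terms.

Let M_14 = max(S_0,...,S_14). Use the reflection principle: for j ≥ 1, #{paths with M_14 ≥ j} = #{S_14 ≥ j} + #{S_14 ≥ j+1}.
By reflection, #{M_14 ≥ 1} = #{S_14 ≥ 1} + #{S_14 ≥ 2} = 6476 + 6476 = 12952.
#{M_14 ≥ 2} = #{S_14 ≥ 2} + #{S_14 ≥ 3} = 6476 + 3473 = 9949.
#{M_14 = 1} = 12952 - 9949 = 3003.
P(M_14 = 1) = 3003/16384 = 3003/16384

Answer: 3003/16384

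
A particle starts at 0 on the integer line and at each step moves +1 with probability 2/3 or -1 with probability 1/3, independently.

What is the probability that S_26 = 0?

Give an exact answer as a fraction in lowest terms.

To be at 0 after 26 steps: need exactly 13 steps of +1 and 13 of -1.
Number of such sequences: C(26,13) = 10400600
Each has probability (2/3)^13 · (1/3)^13 = 8192/2541865828329
P = 10400600 · 8192/2541865828329 = 85201715200/2541865828329

Answer: 85201715200/2541865828329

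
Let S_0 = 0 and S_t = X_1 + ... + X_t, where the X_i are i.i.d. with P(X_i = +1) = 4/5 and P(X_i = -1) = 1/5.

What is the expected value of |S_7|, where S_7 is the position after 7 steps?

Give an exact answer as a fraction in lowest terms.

Answer: 66983/15625

Derivation:
S_7 takes values m ≡ 1 (mod 2) with |m| ≤ 7; P(S_7=m) = C(7,(7+m)/2) · (4/5)^((7+m)/2) · (1/5)^((7-m)/2).
Distribution: P(S=-7)=1/78125, P(S=-5)=28/78125, P(S=-3)=336/78125, P(S=-1)=448/15625, P(S=1)=1792/15625, P(S=3)=21504/78125, P(S=5)=28672/78125, P(S=7)=16384/78125
E[|S_7|] = Σ_m |m|·P(S_7=m) = 66983/15625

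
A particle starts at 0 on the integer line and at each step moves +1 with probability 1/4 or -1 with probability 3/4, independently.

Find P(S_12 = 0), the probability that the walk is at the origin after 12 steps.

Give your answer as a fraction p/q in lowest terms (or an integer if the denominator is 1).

To be at 0 after 12 steps: need exactly 6 steps of +1 and 6 of -1.
Number of such sequences: C(12,6) = 924
Each has probability (1/4)^6 · (3/4)^6 = 729/16777216
P = 924 · 729/16777216 = 168399/4194304

Answer: 168399/4194304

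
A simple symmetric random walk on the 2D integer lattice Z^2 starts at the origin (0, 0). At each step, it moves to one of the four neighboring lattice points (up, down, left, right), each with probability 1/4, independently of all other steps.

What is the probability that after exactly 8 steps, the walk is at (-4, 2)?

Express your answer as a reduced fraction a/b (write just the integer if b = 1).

Answer: 7/1024

Derivation:
Let h be the number of horizontal steps (so 8-h are vertical). To end at (-4,2) need (h-4)/2 right-steps and ((8-h)+2)/2 up-steps.
Sum over h with 4 ≤ h ≤ 6, h ≡ 0 (mod 2), 8-h ≡ 0 (mod 2):
h=4: C(8,4)·C(4,0)·C(4,3) = 70·1·4 = 280
h=6: C(8,6)·C(6,1)·C(2,2) = 28·6·1 = 168
Total favorable: 448
Total paths: 4^8 = 65536
P = 448/65536 = 7/1024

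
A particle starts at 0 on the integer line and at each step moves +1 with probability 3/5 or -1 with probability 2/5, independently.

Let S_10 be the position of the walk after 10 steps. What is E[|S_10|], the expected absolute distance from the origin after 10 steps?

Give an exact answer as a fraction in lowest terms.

S_10 takes values m ≡ 0 (mod 2) with |m| ≤ 10; P(S_10=m) = C(10,(10+m)/2) · (3/5)^((10+m)/2) · (2/5)^((10-m)/2).
Distribution: P(S=-10)=1024/9765625, P(S=-8)=3072/1953125, P(S=-6)=20736/1953125, P(S=-4)=82944/1953125, P(S=-2)=217728/1953125, P(S=0)=1959552/9765625, P(S=2)=489888/1953125, P(S=4)=419904/1953125, P(S=6)=236196/1953125, P(S=8)=78732/1953125, P(S=10)=59049/9765625
E[|S_10|] = Σ_m |m|·P(S_10=m) = 5742794/1953125

Answer: 5742794/1953125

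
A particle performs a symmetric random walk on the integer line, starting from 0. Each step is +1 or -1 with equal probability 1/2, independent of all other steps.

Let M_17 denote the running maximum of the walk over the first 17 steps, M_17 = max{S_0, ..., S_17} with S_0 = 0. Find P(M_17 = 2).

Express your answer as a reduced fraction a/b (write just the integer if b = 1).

Let M_17 = max(S_0,...,S_17). Use the reflection principle: for j ≥ 1, #{paths with M_17 ≥ j} = #{S_17 ≥ j} + #{S_17 ≥ j+1}.
By reflection, #{M_17 ≥ 2} = #{S_17 ≥ 2} + #{S_17 ≥ 3} = 41226 + 41226 = 82452.
#{M_17 ≥ 3} = #{S_17 ≥ 3} + #{S_17 ≥ 4} = 41226 + 21778 = 63004.
#{M_17 = 2} = 82452 - 63004 = 19448.
P(M_17 = 2) = 19448/131072 = 2431/16384

Answer: 2431/16384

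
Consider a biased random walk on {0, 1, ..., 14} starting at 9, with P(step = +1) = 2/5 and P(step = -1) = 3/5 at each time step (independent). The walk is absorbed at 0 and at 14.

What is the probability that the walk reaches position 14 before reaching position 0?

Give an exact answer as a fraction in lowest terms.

Answer: 613472/4766585

Derivation:
Biased walk: p = 2/5, q = 3/5, r = q/p = 3/2
Gambler's ruin: P(hit 14 before 0 | start at 9) = (1 - r^a)/(1 - r^N)
r^9 = 19683/512; r^14 = 4782969/16384
P = (1 - 19683/512) / (1 - 4782969/16384) = -19171/512 / -4766585/16384 = 613472/4766585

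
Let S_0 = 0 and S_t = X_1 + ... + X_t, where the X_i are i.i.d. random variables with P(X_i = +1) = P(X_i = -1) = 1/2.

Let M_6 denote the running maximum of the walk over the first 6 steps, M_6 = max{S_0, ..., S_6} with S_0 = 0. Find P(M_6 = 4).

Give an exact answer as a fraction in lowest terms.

Answer: 3/32

Derivation:
Let M_6 = max(S_0,...,S_6). Use the reflection principle: for j ≥ 1, #{paths with M_6 ≥ j} = #{S_6 ≥ j} + #{S_6 ≥ j+1}.
By reflection, #{M_6 ≥ 4} = #{S_6 ≥ 4} + #{S_6 ≥ 5} = 7 + 1 = 8.
#{M_6 ≥ 5} = #{S_6 ≥ 5} + #{S_6 ≥ 6} = 1 + 1 = 2.
#{M_6 = 4} = 8 - 2 = 6.
P(M_6 = 4) = 6/64 = 3/32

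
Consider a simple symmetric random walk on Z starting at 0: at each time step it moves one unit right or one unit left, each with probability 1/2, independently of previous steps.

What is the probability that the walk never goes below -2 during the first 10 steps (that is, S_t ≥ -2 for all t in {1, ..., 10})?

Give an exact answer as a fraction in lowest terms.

Answer: 21/32

Derivation:
Let f(t,s) = #length-t paths at position s with S_1..S_t all ≥ -2.
f(t,s) = f(t-1,s-1) + f(t-1,s+1) for s ≥ -2; f(t,s) = 0 for s < -2.
t=0: f(0,0)=1
t=1: f(1,-1)=1 f(1,1)=1
t=2: f(2,-2)=1 f(2,0)=2 f(2,2)=1
t=3: f(3,-1)=3 f(3,1)=3 f(3,3)=1
t=4: f(4,-2)=3 f(4,0)=6 f(4,2)=4 f(4,4)=1
t=5: f(5,-1)=9 f(5,1)=10 f(5,3)=5 f(5,5)=1
t=6: f(6,-2)=9 f(6,0)=19 f(6,2)=15 f(6,4)=6 f(6,6)=1
t=7: f(7,-1)=28 f(7,1)=34 f(7,3)=21 f(7,5)=7 f(7,7)=1
t=8: f(8,-2)=28 f(8,0)=62 f(8,2)=55 f(8,4)=28 f(8,6)=8 f(8,8)=1
t=9: f(9,-1)=90 f(9,1)=117 f(9,3)=83 f(9,5)=36 f(9,7)=9 f(9,9)=1
t=10: f(10,-2)=90 f(10,0)=207 f(10,2)=200 f(10,4)=119 f(10,6)=45 f(10,8)=10 f(10,10)=1
Σ_s f(10,s) = 672
P = 672/1024 = 21/32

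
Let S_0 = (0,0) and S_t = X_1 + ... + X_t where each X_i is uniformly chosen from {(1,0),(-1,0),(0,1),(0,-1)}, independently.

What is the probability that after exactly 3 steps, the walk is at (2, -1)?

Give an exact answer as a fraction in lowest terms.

Answer: 3/64

Derivation:
Let h be the number of horizontal steps (so 3-h are vertical). To end at (2,-1) need (h+2)/2 right-steps and ((3-h)-1)/2 up-steps.
Sum over h with 2 ≤ h ≤ 2, h ≡ 0 (mod 2), 3-h ≡ 1 (mod 2):
h=2: C(3,2)·C(2,2)·C(1,0) = 3·1·1 = 3
Total favorable: 3
Total paths: 4^3 = 64
P = 3/64 = 3/64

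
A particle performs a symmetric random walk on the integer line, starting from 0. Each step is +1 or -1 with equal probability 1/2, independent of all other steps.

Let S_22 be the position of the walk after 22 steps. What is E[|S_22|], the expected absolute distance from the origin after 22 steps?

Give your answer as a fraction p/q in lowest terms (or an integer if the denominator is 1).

Answer: 969969/262144

Derivation:
S_22 takes values m ≡ 0 (mod 2) with |m| ≤ 22; P(S_22=m) = C(22,(22+m)/2)/2^22.
Total paths: 2^22 = 4194304
Distribution: P(S=-22)=1/4194304, P(S=-20)=22/4194304, P(S=-18)=231/4194304, P(S=-16)=1540/4194304, P(S=-14)=7315/4194304, P(S=-12)=26334/4194304, P(S=-10)=74613/4194304, P(S=-8)=170544/4194304, P(S=-6)=319770/4194304, P(S=-4)=497420/4194304, P(S=-2)=646646/4194304, P(S=0)=705432/4194304, P(S=2)=646646/4194304, P(S=4)=497420/4194304, P(S=6)=319770/4194304, P(S=8)=170544/4194304, P(S=10)=74613/4194304, P(S=12)=26334/4194304, P(S=14)=7315/4194304, P(S=16)=1540/4194304, P(S=18)=231/4194304, P(S=20)=22/4194304, P(S=22)=1/4194304
E[|S_22|] = Σ_m |m|·P(S_22=m) = 15519504/4194304 = 969969/262144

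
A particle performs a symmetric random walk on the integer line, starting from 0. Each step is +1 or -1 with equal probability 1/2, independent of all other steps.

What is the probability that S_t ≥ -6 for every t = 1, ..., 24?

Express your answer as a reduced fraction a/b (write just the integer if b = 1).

Answer: 3558491/4194304

Derivation:
Let f(t,s) = #length-t paths at position s with S_1..S_t all ≥ -6.
f(t,s) = f(t-1,s-1) + f(t-1,s+1) for s ≥ -6; f(t,s) = 0 for s < -6.
t=0: f(0,0)=1
t=1: f(1,-1)=1 f(1,1)=1
t=2: f(2,-2)=1 f(2,0)=2 f(2,2)=1
t=3: f(3,-3)=1 f(3,-1)=3 f(3,1)=3 f(3,3)=1
t=4: f(4,-4)=1 f(4,-2)=4 f(4,0)=6 f(4,2)=4 f(4,4)=1
t=5: f(5,-5)=1 f(5,-3)=5 f(5,-1)=10 f(5,1)=10 f(5,3)=5 f(5,5)=1
t=6: f(6,-6)=1 f(6,-4)=6 f(6,-2)=15 f(6,0)=20 f(6,2)=15 f(6,4)=6 f(6,6)=1
t=7: f(7,-5)=7 f(7,-3)=21 f(7,-1)=35 f(7,1)=35 f(7,3)=21 f(7,5)=7 f(7,7)=1
t=8: f(8,-6)=7 f(8,-4)=28 f(8,-2)=56 f(8,0)=70 f(8,2)=56 f(8,4)=28 f(8,6)=8 f(8,8)=1
t=9: f(9,-5)=35 f(9,-3)=84 f(9,-1)=126 f(9,1)=126 f(9,3)=84 f(9,5)=36 f(9,7)=9 f(9,9)=1
t=10: f(10,-6)=35 f(10,-4)=119 f(10,-2)=210 f(10,0)=252 f(10,2)=210 f(10,4)=120 f(10,6)=45 f(10,8)=10 f(10,10)=1
t=11: f(11,-5)=154 f(11,-3)=329 f(11,-1)=462 f(11,1)=462 f(11,3)=330 f(11,5)=165 f(11,7)=55 f(11,9)=11 f(11,11)=1
t=12: f(12,-6)=154 f(12,-4)=483 f(12,-2)=791 f(12,0)=924 f(12,2)=792 f(12,4)=495 f(12,6)=220 f(12,8)=66 f(12,10)=12 f(12,12)=1
t=13: f(13,-5)=637 f(13,-3)=1274 f(13,-1)=1715 f(13,1)=1716 f(13,3)=1287 f(13,5)=715 f(13,7)=286 f(13,9)=78 f(13,11)=13 f(13,13)=1
t=14: f(14,-6)=637 f(14,-4)=1911 f(14,-2)=2989 f(14,0)=3431 f(14,2)=3003 f(14,4)=2002 f(14,6)=1001 f(14,8)=364 f(14,10)=91 f(14,12)=14 f(14,14)=1
t=15: f(15,-5)=2548 f(15,-3)=4900 f(15,-1)=6420 f(15,1)=6434 f(15,3)=5005 f(15,5)=3003 f(15,7)=1365 f(15,9)=455 f(15,11)=105 f(15,13)=15 f(15,15)=1
t=16: f(16,-6)=2548 f(16,-4)=7448 f(16,-2)=11320 f(16,0)=12854 f(16,2)=11439 f(16,4)=8008 f(16,6)=4368 f(16,8)=1820 f(16,10)=560 f(16,12)=120 f(16,14)=16 f(16,16)=1
t=17: f(17,-5)=9996 f(17,-3)=18768 f(17,-1)=24174 f(17,1)=24293 f(17,3)=19447 f(17,5)=12376 f(17,7)=6188 f(17,9)=2380 f(17,11)=680 f(17,13)=136 f(17,15)=17 f(17,17)=1
t=18: f(18,-6)=9996 f(18,-4)=28764 f(18,-2)=42942 f(18,0)=48467 f(18,2)=43740 f(18,4)=31823 f(18,6)=18564 f(18,8)=8568 f(18,10)=3060 f(18,12)=816 f(18,14)=153 f(18,16)=18 f(18,18)=1
t=19: f(19,-5)=38760 f(19,-3)=71706 f(19,-1)=91409 f(19,1)=92207 f(19,3)=75563 f(19,5)=50387 f(19,7)=27132 f(19,9)=11628 f(19,11)=3876 f(19,13)=969 f(19,15)=171 f(19,17)=19 f(19,19)=1
t=20: f(20,-6)=38760 f(20,-4)=110466 f(20,-2)=163115 f(20,0)=183616 f(20,2)=167770 f(20,4)=125950 f(20,6)=77519 f(20,8)=38760 f(20,10)=15504 f(20,12)=4845 f(20,14)=1140 f(20,16)=190 f(20,18)=20 f(20,20)=1
t=21: f(21,-5)=149226 f(21,-3)=273581 f(21,-1)=346731 f(21,1)=351386 f(21,3)=293720 f(21,5)=203469 f(21,7)=116279 f(21,9)=54264 f(21,11)=20349 f(21,13)=5985 f(21,15)=1330 f(21,17)=210 f(21,19)=21 f(21,21)=1
t=22: f(22,-6)=149226 f(22,-4)=422807 f(22,-2)=620312 f(22,0)=698117 f(22,2)=645106 f(22,4)=497189 f(22,6)=319748 f(22,8)=170543 f(22,10)=74613 f(22,12)=26334 f(22,14)=7315 f(22,16)=1540 f(22,18)=231 f(22,20)=22 f(22,22)=1
t=23: f(23,-5)=572033 f(23,-3)=1043119 f(23,-1)=1318429 f(23,1)=1343223 f(23,3)=1142295 f(23,5)=816937 f(23,7)=490291 f(23,9)=245156 f(23,11)=100947 f(23,13)=33649 f(23,15)=8855 f(23,17)=1771 f(23,19)=253 f(23,21)=23 f(23,23)=1
t=24: f(24,-6)=572033 f(24,-4)=1615152 f(24,-2)=2361548 f(24,0)=2661652 f(24,2)=2485518 f(24,4)=1959232 f(24,6)=1307228 f(24,8)=735447 f(24,10)=346103 f(24,12)=134596 f(24,14)=42504 f(24,16)=10626 f(24,18)=2024 f(24,20)=276 f(24,22)=24 f(24,24)=1
Σ_s f(24,s) = 14233964
P = 14233964/16777216 = 3558491/4194304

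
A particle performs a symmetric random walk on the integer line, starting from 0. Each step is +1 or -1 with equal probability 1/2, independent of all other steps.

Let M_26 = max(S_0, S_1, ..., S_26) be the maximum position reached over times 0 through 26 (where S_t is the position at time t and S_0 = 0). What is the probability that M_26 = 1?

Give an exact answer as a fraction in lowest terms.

Let M_26 = max(S_0,...,S_26). Use the reflection principle: for j ≥ 1, #{paths with M_26 ≥ j} = #{S_26 ≥ j} + #{S_26 ≥ j+1}.
By reflection, #{M_26 ≥ 1} = #{S_26 ≥ 1} + #{S_26 ≥ 2} = 28354132 + 28354132 = 56708264.
#{M_26 ≥ 2} = #{S_26 ≥ 2} + #{S_26 ≥ 3} = 28354132 + 18696432 = 47050564.
#{M_26 = 1} = 56708264 - 47050564 = 9657700.
P(M_26 = 1) = 9657700/67108864 = 2414425/16777216

Answer: 2414425/16777216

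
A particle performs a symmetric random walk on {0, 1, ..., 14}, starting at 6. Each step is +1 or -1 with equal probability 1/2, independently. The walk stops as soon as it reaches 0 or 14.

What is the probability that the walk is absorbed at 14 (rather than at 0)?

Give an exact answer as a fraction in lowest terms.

Symmetric walk (p = 1/2): the harmonic-function argument gives P(hit 14 before 0 | start at 6) = a/N.
P = 6/14 = 3/7

Answer: 3/7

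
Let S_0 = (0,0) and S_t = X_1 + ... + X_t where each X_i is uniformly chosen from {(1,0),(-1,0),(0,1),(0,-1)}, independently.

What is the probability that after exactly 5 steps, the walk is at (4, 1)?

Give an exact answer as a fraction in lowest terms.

Answer: 5/1024

Derivation:
Let h be the number of horizontal steps (so 5-h are vertical). To end at (4,1) need (h+4)/2 right-steps and ((5-h)+1)/2 up-steps.
Sum over h with 4 ≤ h ≤ 4, h ≡ 0 (mod 2), 5-h ≡ 1 (mod 2):
h=4: C(5,4)·C(4,4)·C(1,1) = 5·1·1 = 5
Total favorable: 5
Total paths: 4^5 = 1024
P = 5/1024 = 5/1024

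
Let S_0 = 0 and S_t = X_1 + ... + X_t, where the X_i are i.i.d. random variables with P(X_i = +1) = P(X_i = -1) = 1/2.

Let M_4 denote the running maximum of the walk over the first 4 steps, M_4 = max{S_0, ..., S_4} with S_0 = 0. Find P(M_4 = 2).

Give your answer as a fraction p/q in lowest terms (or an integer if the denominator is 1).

Answer: 1/4

Derivation:
Let M_4 = max(S_0,...,S_4). Use the reflection principle: for j ≥ 1, #{paths with M_4 ≥ j} = #{S_4 ≥ j} + #{S_4 ≥ j+1}.
By reflection, #{M_4 ≥ 2} = #{S_4 ≥ 2} + #{S_4 ≥ 3} = 5 + 1 = 6.
#{M_4 ≥ 3} = #{S_4 ≥ 3} + #{S_4 ≥ 4} = 1 + 1 = 2.
#{M_4 = 2} = 6 - 2 = 4.
P(M_4 = 2) = 4/16 = 1/4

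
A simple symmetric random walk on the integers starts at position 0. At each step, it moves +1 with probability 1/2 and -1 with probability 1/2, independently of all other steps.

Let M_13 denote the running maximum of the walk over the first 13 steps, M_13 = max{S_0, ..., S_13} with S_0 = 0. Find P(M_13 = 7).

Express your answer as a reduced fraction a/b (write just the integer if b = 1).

Answer: 143/4096

Derivation:
Let M_13 = max(S_0,...,S_13). Use the reflection principle: for j ≥ 1, #{paths with M_13 ≥ j} = #{S_13 ≥ j} + #{S_13 ≥ j+1}.
By reflection, #{M_13 ≥ 7} = #{S_13 ≥ 7} + #{S_13 ≥ 8} = 378 + 92 = 470.
#{M_13 ≥ 8} = #{S_13 ≥ 8} + #{S_13 ≥ 9} = 92 + 92 = 184.
#{M_13 = 7} = 470 - 184 = 286.
P(M_13 = 7) = 286/8192 = 143/4096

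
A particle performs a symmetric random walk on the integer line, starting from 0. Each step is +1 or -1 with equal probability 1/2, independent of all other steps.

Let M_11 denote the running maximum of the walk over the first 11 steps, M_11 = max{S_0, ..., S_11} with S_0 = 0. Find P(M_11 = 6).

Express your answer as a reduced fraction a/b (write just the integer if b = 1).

Answer: 55/2048

Derivation:
Let M_11 = max(S_0,...,S_11). Use the reflection principle: for j ≥ 1, #{paths with M_11 ≥ j} = #{S_11 ≥ j} + #{S_11 ≥ j+1}.
By reflection, #{M_11 ≥ 6} = #{S_11 ≥ 6} + #{S_11 ≥ 7} = 67 + 67 = 134.
#{M_11 ≥ 7} = #{S_11 ≥ 7} + #{S_11 ≥ 8} = 67 + 12 = 79.
#{M_11 = 6} = 134 - 79 = 55.
P(M_11 = 6) = 55/2048 = 55/2048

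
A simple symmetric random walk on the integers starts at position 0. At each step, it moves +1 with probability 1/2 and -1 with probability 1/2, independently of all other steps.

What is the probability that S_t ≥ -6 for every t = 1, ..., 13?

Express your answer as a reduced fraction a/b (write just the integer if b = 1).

Let f(t,s) = #length-t paths at position s with S_1..S_t all ≥ -6.
f(t,s) = f(t-1,s-1) + f(t-1,s+1) for s ≥ -6; f(t,s) = 0 for s < -6.
t=0: f(0,0)=1
t=1: f(1,-1)=1 f(1,1)=1
t=2: f(2,-2)=1 f(2,0)=2 f(2,2)=1
t=3: f(3,-3)=1 f(3,-1)=3 f(3,1)=3 f(3,3)=1
t=4: f(4,-4)=1 f(4,-2)=4 f(4,0)=6 f(4,2)=4 f(4,4)=1
t=5: f(5,-5)=1 f(5,-3)=5 f(5,-1)=10 f(5,1)=10 f(5,3)=5 f(5,5)=1
t=6: f(6,-6)=1 f(6,-4)=6 f(6,-2)=15 f(6,0)=20 f(6,2)=15 f(6,4)=6 f(6,6)=1
t=7: f(7,-5)=7 f(7,-3)=21 f(7,-1)=35 f(7,1)=35 f(7,3)=21 f(7,5)=7 f(7,7)=1
t=8: f(8,-6)=7 f(8,-4)=28 f(8,-2)=56 f(8,0)=70 f(8,2)=56 f(8,4)=28 f(8,6)=8 f(8,8)=1
t=9: f(9,-5)=35 f(9,-3)=84 f(9,-1)=126 f(9,1)=126 f(9,3)=84 f(9,5)=36 f(9,7)=9 f(9,9)=1
t=10: f(10,-6)=35 f(10,-4)=119 f(10,-2)=210 f(10,0)=252 f(10,2)=210 f(10,4)=120 f(10,6)=45 f(10,8)=10 f(10,10)=1
t=11: f(11,-5)=154 f(11,-3)=329 f(11,-1)=462 f(11,1)=462 f(11,3)=330 f(11,5)=165 f(11,7)=55 f(11,9)=11 f(11,11)=1
t=12: f(12,-6)=154 f(12,-4)=483 f(12,-2)=791 f(12,0)=924 f(12,2)=792 f(12,4)=495 f(12,6)=220 f(12,8)=66 f(12,10)=12 f(12,12)=1
t=13: f(13,-5)=637 f(13,-3)=1274 f(13,-1)=1715 f(13,1)=1716 f(13,3)=1287 f(13,5)=715 f(13,7)=286 f(13,9)=78 f(13,11)=13 f(13,13)=1
Σ_s f(13,s) = 7722
P = 7722/8192 = 3861/4096

Answer: 3861/4096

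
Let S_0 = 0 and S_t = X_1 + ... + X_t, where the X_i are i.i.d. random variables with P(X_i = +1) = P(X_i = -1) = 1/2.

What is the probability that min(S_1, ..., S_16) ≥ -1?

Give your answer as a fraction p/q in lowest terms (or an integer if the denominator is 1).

Answer: 12155/32768

Derivation:
Let f(t,s) = #length-t paths at position s with S_1..S_t all ≥ -1.
f(t,s) = f(t-1,s-1) + f(t-1,s+1) for s ≥ -1; f(t,s) = 0 for s < -1.
t=0: f(0,0)=1
t=1: f(1,-1)=1 f(1,1)=1
t=2: f(2,0)=2 f(2,2)=1
t=3: f(3,-1)=2 f(3,1)=3 f(3,3)=1
t=4: f(4,0)=5 f(4,2)=4 f(4,4)=1
t=5: f(5,-1)=5 f(5,1)=9 f(5,3)=5 f(5,5)=1
t=6: f(6,0)=14 f(6,2)=14 f(6,4)=6 f(6,6)=1
t=7: f(7,-1)=14 f(7,1)=28 f(7,3)=20 f(7,5)=7 f(7,7)=1
t=8: f(8,0)=42 f(8,2)=48 f(8,4)=27 f(8,6)=8 f(8,8)=1
t=9: f(9,-1)=42 f(9,1)=90 f(9,3)=75 f(9,5)=35 f(9,7)=9 f(9,9)=1
t=10: f(10,0)=132 f(10,2)=165 f(10,4)=110 f(10,6)=44 f(10,8)=10 f(10,10)=1
t=11: f(11,-1)=132 f(11,1)=297 f(11,3)=275 f(11,5)=154 f(11,7)=54 f(11,9)=11 f(11,11)=1
t=12: f(12,0)=429 f(12,2)=572 f(12,4)=429 f(12,6)=208 f(12,8)=65 f(12,10)=12 f(12,12)=1
t=13: f(13,-1)=429 f(13,1)=1001 f(13,3)=1001 f(13,5)=637 f(13,7)=273 f(13,9)=77 f(13,11)=13 f(13,13)=1
t=14: f(14,0)=1430 f(14,2)=2002 f(14,4)=1638 f(14,6)=910 f(14,8)=350 f(14,10)=90 f(14,12)=14 f(14,14)=1
t=15: f(15,-1)=1430 f(15,1)=3432 f(15,3)=3640 f(15,5)=2548 f(15,7)=1260 f(15,9)=440 f(15,11)=104 f(15,13)=15 f(15,15)=1
t=16: f(16,0)=4862 f(16,2)=7072 f(16,4)=6188 f(16,6)=3808 f(16,8)=1700 f(16,10)=544 f(16,12)=119 f(16,14)=16 f(16,16)=1
Σ_s f(16,s) = 24310
P = 24310/65536 = 12155/32768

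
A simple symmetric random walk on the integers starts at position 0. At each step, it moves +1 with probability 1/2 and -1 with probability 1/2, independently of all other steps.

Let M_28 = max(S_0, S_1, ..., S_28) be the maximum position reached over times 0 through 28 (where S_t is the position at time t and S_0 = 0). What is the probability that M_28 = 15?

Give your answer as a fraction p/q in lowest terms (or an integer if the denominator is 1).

Let M_28 = max(S_0,...,S_28). Use the reflection principle: for j ≥ 1, #{paths with M_28 ≥ j} = #{S_28 ≥ j} + #{S_28 ≥ j+1}.
By reflection, #{M_28 ≥ 15} = #{S_28 ≥ 15} + #{S_28 ≥ 16} = 499178 + 499178 = 998356.
#{M_28 ≥ 16} = #{S_28 ≥ 16} + #{S_28 ≥ 17} = 499178 + 122438 = 621616.
#{M_28 = 15} = 998356 - 621616 = 376740.
P(M_28 = 15) = 376740/268435456 = 94185/67108864

Answer: 94185/67108864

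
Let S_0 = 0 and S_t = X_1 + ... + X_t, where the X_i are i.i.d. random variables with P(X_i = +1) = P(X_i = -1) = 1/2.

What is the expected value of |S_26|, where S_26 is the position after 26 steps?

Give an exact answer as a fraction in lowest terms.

Answer: 16900975/4194304

Derivation:
S_26 takes values m ≡ 0 (mod 2) with |m| ≤ 26; P(S_26=m) = C(26,(26+m)/2)/2^26.
Total paths: 2^26 = 67108864
Distribution: P(S=-26)=1/67108864, P(S=-24)=26/67108864, P(S=-22)=325/67108864, P(S=-20)=2600/67108864, P(S=-18)=14950/67108864, P(S=-16)=65780/67108864, P(S=-14)=230230/67108864, P(S=-12)=657800/67108864, P(S=-10)=1562275/67108864, P(S=-8)=3124550/67108864, P(S=-6)=5311735/67108864, P(S=-4)=7726160/67108864, P(S=-2)=9657700/67108864, P(S=0)=10400600/67108864, P(S=2)=9657700/67108864, P(S=4)=7726160/67108864, P(S=6)=5311735/67108864, P(S=8)=3124550/67108864, P(S=10)=1562275/67108864, P(S=12)=657800/67108864, P(S=14)=230230/67108864, P(S=16)=65780/67108864, P(S=18)=14950/67108864, P(S=20)=2600/67108864, P(S=22)=325/67108864, P(S=24)=26/67108864, P(S=26)=1/67108864
E[|S_26|] = Σ_m |m|·P(S_26=m) = 270415600/67108864 = 16900975/4194304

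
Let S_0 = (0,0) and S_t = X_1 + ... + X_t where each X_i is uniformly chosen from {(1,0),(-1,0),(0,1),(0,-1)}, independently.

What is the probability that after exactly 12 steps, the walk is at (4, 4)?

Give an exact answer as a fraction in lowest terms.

Let h be the number of horizontal steps (so 12-h are vertical). To end at (4,4) need (h+4)/2 right-steps and ((12-h)+4)/2 up-steps.
Sum over h with 4 ≤ h ≤ 8, h ≡ 0 (mod 2), 12-h ≡ 0 (mod 2):
h=4: C(12,4)·C(4,4)·C(8,6) = 495·1·28 = 13860
h=6: C(12,6)·C(6,5)·C(6,5) = 924·6·6 = 33264
h=8: C(12,8)·C(8,6)·C(4,4) = 495·28·1 = 13860
Total favorable: 60984
Total paths: 4^12 = 16777216
P = 60984/16777216 = 7623/2097152

Answer: 7623/2097152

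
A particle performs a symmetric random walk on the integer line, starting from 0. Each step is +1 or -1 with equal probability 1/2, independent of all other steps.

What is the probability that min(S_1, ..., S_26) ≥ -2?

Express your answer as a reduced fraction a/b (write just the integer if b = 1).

Answer: 928625/2097152

Derivation:
Let f(t,s) = #length-t paths at position s with S_1..S_t all ≥ -2.
f(t,s) = f(t-1,s-1) + f(t-1,s+1) for s ≥ -2; f(t,s) = 0 for s < -2.
t=0: f(0,0)=1
t=1: f(1,-1)=1 f(1,1)=1
t=2: f(2,-2)=1 f(2,0)=2 f(2,2)=1
t=3: f(3,-1)=3 f(3,1)=3 f(3,3)=1
t=4: f(4,-2)=3 f(4,0)=6 f(4,2)=4 f(4,4)=1
t=5: f(5,-1)=9 f(5,1)=10 f(5,3)=5 f(5,5)=1
t=6: f(6,-2)=9 f(6,0)=19 f(6,2)=15 f(6,4)=6 f(6,6)=1
t=7: f(7,-1)=28 f(7,1)=34 f(7,3)=21 f(7,5)=7 f(7,7)=1
t=8: f(8,-2)=28 f(8,0)=62 f(8,2)=55 f(8,4)=28 f(8,6)=8 f(8,8)=1
t=9: f(9,-1)=90 f(9,1)=117 f(9,3)=83 f(9,5)=36 f(9,7)=9 f(9,9)=1
t=10: f(10,-2)=90 f(10,0)=207 f(10,2)=200 f(10,4)=119 f(10,6)=45 f(10,8)=10 f(10,10)=1
t=11: f(11,-1)=297 f(11,1)=407 f(11,3)=319 f(11,5)=164 f(11,7)=55 f(11,9)=11 f(11,11)=1
t=12: f(12,-2)=297 f(12,0)=704 f(12,2)=726 f(12,4)=483 f(12,6)=219 f(12,8)=66 f(12,10)=12 f(12,12)=1
t=13: f(13,-1)=1001 f(13,1)=1430 f(13,3)=1209 f(13,5)=702 f(13,7)=285 f(13,9)=78 f(13,11)=13 f(13,13)=1
t=14: f(14,-2)=1001 f(14,0)=2431 f(14,2)=2639 f(14,4)=1911 f(14,6)=987 f(14,8)=363 f(14,10)=91 f(14,12)=14 f(14,14)=1
t=15: f(15,-1)=3432 f(15,1)=5070 f(15,3)=4550 f(15,5)=2898 f(15,7)=1350 f(15,9)=454 f(15,11)=105 f(15,13)=15 f(15,15)=1
t=16: f(16,-2)=3432 f(16,0)=8502 f(16,2)=9620 f(16,4)=7448 f(16,6)=4248 f(16,8)=1804 f(16,10)=559 f(16,12)=120 f(16,14)=16 f(16,16)=1
t=17: f(17,-1)=11934 f(17,1)=18122 f(17,3)=17068 f(17,5)=11696 f(17,7)=6052 f(17,9)=2363 f(17,11)=679 f(17,13)=136 f(17,15)=17 f(17,17)=1
t=18: f(18,-2)=11934 f(18,0)=30056 f(18,2)=35190 f(18,4)=28764 f(18,6)=17748 f(18,8)=8415 f(18,10)=3042 f(18,12)=815 f(18,14)=153 f(18,16)=18 f(18,18)=1
t=19: f(19,-1)=41990 f(19,1)=65246 f(19,3)=63954 f(19,5)=46512 f(19,7)=26163 f(19,9)=11457 f(19,11)=3857 f(19,13)=968 f(19,15)=171 f(19,17)=19 f(19,19)=1
t=20: f(20,-2)=41990 f(20,0)=107236 f(20,2)=129200 f(20,4)=110466 f(20,6)=72675 f(20,8)=37620 f(20,10)=15314 f(20,12)=4825 f(20,14)=1139 f(20,16)=190 f(20,18)=20 f(20,20)=1
t=21: f(21,-1)=149226 f(21,1)=236436 f(21,3)=239666 f(21,5)=183141 f(21,7)=110295 f(21,9)=52934 f(21,11)=20139 f(21,13)=5964 f(21,15)=1329 f(21,17)=210 f(21,19)=21 f(21,21)=1
t=22: f(22,-2)=149226 f(22,0)=385662 f(22,2)=476102 f(22,4)=422807 f(22,6)=293436 f(22,8)=163229 f(22,10)=73073 f(22,12)=26103 f(22,14)=7293 f(22,16)=1539 f(22,18)=231 f(22,20)=22 f(22,22)=1
t=23: f(23,-1)=534888 f(23,1)=861764 f(23,3)=898909 f(23,5)=716243 f(23,7)=456665 f(23,9)=236302 f(23,11)=99176 f(23,13)=33396 f(23,15)=8832 f(23,17)=1770 f(23,19)=253 f(23,21)=23 f(23,23)=1
t=24: f(24,-2)=534888 f(24,0)=1396652 f(24,2)=1760673 f(24,4)=1615152 f(24,6)=1172908 f(24,8)=692967 f(24,10)=335478 f(24,12)=132572 f(24,14)=42228 f(24,16)=10602 f(24,18)=2023 f(24,20)=276 f(24,22)=24 f(24,24)=1
t=25: f(25,-1)=1931540 f(25,1)=3157325 f(25,3)=3375825 f(25,5)=2788060 f(25,7)=1865875 f(25,9)=1028445 f(25,11)=468050 f(25,13)=174800 f(25,15)=52830 f(25,17)=12625 f(25,19)=2299 f(25,21)=300 f(25,23)=25 f(25,25)=1
t=26: f(26,-2)=1931540 f(26,0)=5088865 f(26,2)=6533150 f(26,4)=6163885 f(26,6)=4653935 f(26,8)=2894320 f(26,10)=1496495 f(26,12)=642850 f(26,14)=227630 f(26,16)=65455 f(26,18)=14924 f(26,20)=2599 f(26,22)=325 f(26,24)=26 f(26,26)=1
Σ_s f(26,s) = 29716000
P = 29716000/67108864 = 928625/2097152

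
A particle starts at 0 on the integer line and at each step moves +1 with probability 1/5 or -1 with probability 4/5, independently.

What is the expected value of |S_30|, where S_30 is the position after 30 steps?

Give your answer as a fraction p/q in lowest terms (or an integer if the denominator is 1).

Answer: 670561943857309504206/37252902984619140625

Derivation:
S_30 takes values m ≡ 0 (mod 2) with |m| ≤ 30; P(S_30=m) = C(30,(30+m)/2) · (1/5)^((30+m)/2) · (4/5)^((30-m)/2).
Distribution: P(S=-30)=1152921504606846976/931322574615478515625, P(S=-28)=1729382256910270464/186264514923095703125, P(S=-26)=6269010681299730432/186264514923095703125, P(S=-24)=14627691589699371008/186264514923095703125, P(S=-22)=24684229557617688576/186264514923095703125, P(S=-20)=160447492124514975744/931322574615478515625, P(S=-18)=6685312171854790656/37252902984619140625, P(S=-16)=5730267575875534848/37252902984619140625, P(S=-14)=4118629820160540672/37252902984619140625, P(S=-12)=2516940445653663744/37252902984619140625, P(S=-10)=6606968669840867328/186264514923095703125, P(S=-8)=600633515440078848/37252902984619140625, P(S=-6)=237750766528364544/37252902984619140625, P(S=-4)=82298342259818496/37252902984619140625, P(S=-2)=24983425328873472/37252902984619140625, P(S=0)=33311233771831296/186264514923095703125, P(S=2)=1561464083054592/37252902984619140625, P(S=4)=321477899452416/37252902984619140625, P(S=6)=58044620734464/37252902984619140625, P(S=8)=9164940115968/37252902984619140625, P(S=10)=6300896329728/186264514923095703125, P(S=12)=150021341184/37252902984619140625, P(S=14)=15343091712/37252902984619140625, P(S=16)=1334181888/37252902984619140625, P(S=18)=97284096/37252902984619140625, P(S=20)=145926144/931322574615478515625, P(S=22)=1403136/186264514923095703125, P(S=24)=51968/186264514923095703125, P(S=26)=1392/186264514923095703125, P(S=28)=24/186264514923095703125, P(S=30)=1/931322574615478515625
E[|S_30|] = Σ_m |m|·P(S_30=m) = 670561943857309504206/37252902984619140625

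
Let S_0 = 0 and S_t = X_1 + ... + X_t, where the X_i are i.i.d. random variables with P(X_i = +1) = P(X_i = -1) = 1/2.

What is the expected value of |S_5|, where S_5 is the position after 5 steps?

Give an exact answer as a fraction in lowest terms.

S_5 takes values m ≡ 1 (mod 2) with |m| ≤ 5; P(S_5=m) = C(5,(5+m)/2)/2^5.
Total paths: 2^5 = 32
Distribution: P(S=-5)=1/32, P(S=-3)=5/32, P(S=-1)=10/32, P(S=1)=10/32, P(S=3)=5/32, P(S=5)=1/32
E[|S_5|] = Σ_m |m|·P(S_5=m) = 60/32 = 15/8

Answer: 15/8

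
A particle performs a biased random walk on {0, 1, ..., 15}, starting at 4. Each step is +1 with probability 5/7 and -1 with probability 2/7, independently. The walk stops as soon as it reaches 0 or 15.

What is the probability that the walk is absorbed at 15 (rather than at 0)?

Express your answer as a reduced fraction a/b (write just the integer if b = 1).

Answer: 9912109375/10172515119

Derivation:
Biased walk: p = 5/7, q = 2/7, r = q/p = 2/5
Gambler's ruin: P(hit 15 before 0 | start at 4) = (1 - r^a)/(1 - r^N)
r^4 = 16/625; r^15 = 32768/30517578125
P = (1 - 16/625) / (1 - 32768/30517578125) = 609/625 / 30517545357/30517578125 = 9912109375/10172515119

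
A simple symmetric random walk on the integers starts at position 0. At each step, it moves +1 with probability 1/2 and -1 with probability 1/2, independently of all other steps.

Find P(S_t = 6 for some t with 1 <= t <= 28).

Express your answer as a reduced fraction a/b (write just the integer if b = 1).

Answer: 35558423/134217728

Derivation:
Count via complement. Let g(t,s) = #length-t paths at position s with S_1..S_t all ≠ 6.
g(t,s) = g(t-1,s-1) + g(t-1,s+1) for s ≠ 6; g(t,6) = 0.
t=0: g(0,0)=1
t=1: g(1,-1)=1 g(1,1)=1
t=2: g(2,-2)=1 g(2,0)=2 g(2,2)=1
t=3: g(3,-3)=1 g(3,-1)=3 g(3,1)=3 g(3,3)=1
t=4: g(4,-4)=1 g(4,-2)=4 g(4,0)=6 g(4,2)=4 g(4,4)=1
t=5: g(5,-5)=1 g(5,-3)=5 g(5,-1)=10 g(5,1)=10 g(5,3)=5 g(5,5)=1
t=6: g(6,-6)=1 g(6,-4)=6 g(6,-2)=15 g(6,0)=20 g(6,2)=15 g(6,4)=6
t=7: g(7,-7)=1 g(7,-5)=7 g(7,-3)=21 g(7,-1)=35 g(7,1)=35 g(7,3)=21 g(7,5)=6
t=8: g(8,-8)=1 g(8,-6)=8 g(8,-4)=28 g(8,-2)=56 g(8,0)=70 g(8,2)=56 g(8,4)=27
t=9: g(9,-9)=1 g(9,-7)=9 g(9,-5)=36 g(9,-3)=84 g(9,-1)=126 g(9,1)=126 g(9,3)=83 g(9,5)=27
t=10: g(10,-10)=1 g(10,-8)=10 g(10,-6)=45 g(10,-4)=120 g(10,-2)=210 g(10,0)=252 g(10,2)=209 g(10,4)=110
t=11: g(11,-11)=1 g(11,-9)=11 g(11,-7)=55 g(11,-5)=165 g(11,-3)=330 g(11,-1)=462 g(11,1)=461 g(11,3)=319 g(11,5)=110
t=12: g(12,-12)=1 g(12,-10)=12 g(12,-8)=66 g(12,-6)=220 g(12,-4)=495 g(12,-2)=792 g(12,0)=923 g(12,2)=780 g(12,4)=429
t=13: g(13,-13)=1 g(13,-11)=13 g(13,-9)=78 g(13,-7)=286 g(13,-5)=715 g(13,-3)=1287 g(13,-1)=1715 g(13,1)=1703 g(13,3)=1209 g(13,5)=429
t=14: g(14,-14)=1 g(14,-12)=14 g(14,-10)=91 g(14,-8)=364 g(14,-6)=1001 g(14,-4)=2002 g(14,-2)=3002 g(14,0)=3418 g(14,2)=2912 g(14,4)=1638
t=15: g(15,-15)=1 g(15,-13)=15 g(15,-11)=105 g(15,-9)=455 g(15,-7)=1365 g(15,-5)=3003 g(15,-3)=5004 g(15,-1)=6420 g(15,1)=6330 g(15,3)=4550 g(15,5)=1638
t=16: g(16,-16)=1 g(16,-14)=16 g(16,-12)=120 g(16,-10)=560 g(16,-8)=1820 g(16,-6)=4368 g(16,-4)=8007 g(16,-2)=11424 g(16,0)=12750 g(16,2)=10880 g(16,4)=6188
t=17: g(17,-17)=1 g(17,-15)=17 g(17,-13)=136 g(17,-11)=680 g(17,-9)=2380 g(17,-7)=6188 g(17,-5)=12375 g(17,-3)=19431 g(17,-1)=24174 g(17,1)=23630 g(17,3)=17068 g(17,5)=6188
t=18: g(18,-18)=1 g(18,-16)=18 g(18,-14)=153 g(18,-12)=816 g(18,-10)=3060 g(18,-8)=8568 g(18,-6)=18563 g(18,-4)=31806 g(18,-2)=43605 g(18,0)=47804 g(18,2)=40698 g(18,4)=23256
t=19: g(19,-19)=1 g(19,-17)=19 g(19,-15)=171 g(19,-13)=969 g(19,-11)=3876 g(19,-9)=11628 g(19,-7)=27131 g(19,-5)=50369 g(19,-3)=75411 g(19,-1)=91409 g(19,1)=88502 g(19,3)=63954 g(19,5)=23256
t=20: g(20,-20)=1 g(20,-18)=20 g(20,-16)=190 g(20,-14)=1140 g(20,-12)=4845 g(20,-10)=15504 g(20,-8)=38759 g(20,-6)=77500 g(20,-4)=125780 g(20,-2)=166820 g(20,0)=179911 g(20,2)=152456 g(20,4)=87210
t=21: g(21,-21)=1 g(21,-19)=21 g(21,-17)=210 g(21,-15)=1330 g(21,-13)=5985 g(21,-11)=20349 g(21,-9)=54263 g(21,-7)=116259 g(21,-5)=203280 g(21,-3)=292600 g(21,-1)=346731 g(21,1)=332367 g(21,3)=239666 g(21,5)=87210
t=22: g(22,-22)=1 g(22,-20)=22 g(22,-18)=231 g(22,-16)=1540 g(22,-14)=7315 g(22,-12)=26334 g(22,-10)=74612 g(22,-8)=170522 g(22,-6)=319539 g(22,-4)=495880 g(22,-2)=639331 g(22,0)=679098 g(22,2)=572033 g(22,4)=326876
t=23: g(23,-23)=1 g(23,-21)=23 g(23,-19)=253 g(23,-17)=1771 g(23,-15)=8855 g(23,-13)=33649 g(23,-11)=100946 g(23,-9)=245134 g(23,-7)=490061 g(23,-5)=815419 g(23,-3)=1135211 g(23,-1)=1318429 g(23,1)=1251131 g(23,3)=898909 g(23,5)=326876
t=24: g(24,-24)=1 g(24,-22)=24 g(24,-20)=276 g(24,-18)=2024 g(24,-16)=10626 g(24,-14)=42504 g(24,-12)=134595 g(24,-10)=346080 g(24,-8)=735195 g(24,-6)=1305480 g(24,-4)=1950630 g(24,-2)=2453640 g(24,0)=2569560 g(24,2)=2150040 g(24,4)=1225785
t=25: g(25,-25)=1 g(25,-23)=25 g(25,-21)=300 g(25,-19)=2300 g(25,-17)=12650 g(25,-15)=53130 g(25,-13)=177099 g(25,-11)=480675 g(25,-9)=1081275 g(25,-7)=2040675 g(25,-5)=3256110 g(25,-3)=4404270 g(25,-1)=5023200 g(25,1)=4719600 g(25,3)=3375825 g(25,5)=1225785
t=26: g(26,-26)=1 g(26,-24)=26 g(26,-22)=325 g(26,-20)=2600 g(26,-18)=14950 g(26,-16)=65780 g(26,-14)=230229 g(26,-12)=657774 g(26,-10)=1561950 g(26,-8)=3121950 g(26,-6)=5296785 g(26,-4)=7660380 g(26,-2)=9427470 g(26,0)=9742800 g(26,2)=8095425 g(26,4)=4601610
t=27: g(27,-27)=1 g(27,-25)=27 g(27,-23)=351 g(27,-21)=2925 g(27,-19)=17550 g(27,-17)=80730 g(27,-15)=296009 g(27,-13)=888003 g(27,-11)=2219724 g(27,-9)=4683900 g(27,-7)=8418735 g(27,-5)=12957165 g(27,-3)=17087850 g(27,-1)=19170270 g(27,1)=17838225 g(27,3)=12697035 g(27,5)=4601610
t=28: g(28,-28)=1 g(28,-26)=28 g(28,-24)=378 g(28,-22)=3276 g(28,-20)=20475 g(28,-18)=98280 g(28,-16)=376739 g(28,-14)=1184012 g(28,-12)=3107727 g(28,-10)=6903624 g(28,-8)=13102635 g(28,-6)=21375900 g(28,-4)=30045015 g(28,-2)=36258120 g(28,0)=37008495 g(28,2)=30535260 g(28,4)=17298645
Paths never hitting 6: Σ_s g(28,s) = 197318610
Paths hitting 6: 2^28 - 197318610 = 71116846
P = 71116846/268435456 = 35558423/134217728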